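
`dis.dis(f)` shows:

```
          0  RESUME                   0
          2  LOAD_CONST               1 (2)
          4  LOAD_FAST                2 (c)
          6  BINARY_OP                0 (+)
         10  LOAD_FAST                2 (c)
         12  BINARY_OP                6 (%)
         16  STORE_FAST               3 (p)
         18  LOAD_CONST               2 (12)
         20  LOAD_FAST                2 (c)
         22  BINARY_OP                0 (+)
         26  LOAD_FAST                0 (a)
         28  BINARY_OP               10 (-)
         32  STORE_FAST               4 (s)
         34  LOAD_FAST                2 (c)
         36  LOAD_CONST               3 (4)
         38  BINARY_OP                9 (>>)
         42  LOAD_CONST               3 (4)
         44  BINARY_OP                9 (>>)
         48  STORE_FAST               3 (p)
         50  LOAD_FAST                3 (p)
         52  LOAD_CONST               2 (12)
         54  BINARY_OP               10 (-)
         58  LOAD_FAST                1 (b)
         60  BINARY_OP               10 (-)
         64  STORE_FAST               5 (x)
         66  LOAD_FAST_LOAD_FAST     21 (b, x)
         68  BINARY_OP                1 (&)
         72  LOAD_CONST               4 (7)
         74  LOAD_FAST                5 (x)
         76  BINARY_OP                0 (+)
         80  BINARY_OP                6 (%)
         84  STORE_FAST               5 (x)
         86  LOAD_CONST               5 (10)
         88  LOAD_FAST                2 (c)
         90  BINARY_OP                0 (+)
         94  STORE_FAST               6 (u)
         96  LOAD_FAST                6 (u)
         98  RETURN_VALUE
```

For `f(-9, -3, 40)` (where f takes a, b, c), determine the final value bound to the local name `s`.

LOAD_CONST → push 2. Stack: [2]
LOAD_FAST c → push 40. Stack: [2, 40]
BINARY_OP + → 2 + 40 = 42. Stack: [42]
LOAD_FAST c → push 40. Stack: [42, 40]
BINARY_OP % → 42 % 40 = 2. Stack: [2]
STORE_FAST p → p=2. Stack: []
LOAD_CONST → push 12. Stack: [12]
LOAD_FAST c → push 40. Stack: [12, 40]
BINARY_OP + → 12 + 40 = 52. Stack: [52]
LOAD_FAST a → push -9. Stack: [52, -9]
BINARY_OP - → 52 - -9 = 61. Stack: [61]
STORE_FAST s → s=61. Stack: []
LOAD_FAST c → push 40. Stack: [40]
LOAD_CONST → push 4. Stack: [40, 4]
BINARY_OP >> → 40 >> 4 = 2. Stack: [2]
LOAD_CONST → push 4. Stack: [2, 4]
BINARY_OP >> → 2 >> 4 = 0. Stack: [0]
STORE_FAST p → p=0. Stack: []
LOAD_FAST p → push 0. Stack: [0]
LOAD_CONST → push 12. Stack: [0, 12]
BINARY_OP - → 0 - 12 = -12. Stack: [-12]
LOAD_FAST b → push -3. Stack: [-12, -3]
BINARY_OP - → -12 - -3 = -9. Stack: [-9]
STORE_FAST x → x=-9. Stack: []
LOAD_FAST_LOAD_FAST b,x → push -3,-9. Stack: [-3, -9]
BINARY_OP & → -3 & -9 = -11. Stack: [-11]
LOAD_CONST → push 7. Stack: [-11, 7]
LOAD_FAST x → push -9. Stack: [-11, 7, -9]
BINARY_OP + → 7 + -9 = -2. Stack: [-11, -2]
BINARY_OP % → -11 % -2 = -1. Stack: [-1]
STORE_FAST x → x=-1. Stack: []
LOAD_CONST → push 10. Stack: [10]
LOAD_FAST c → push 40. Stack: [10, 40]
BINARY_OP + → 10 + 40 = 50. Stack: [50]
STORE_FAST u → u=50. Stack: []
LOAD_FAST u → push 50. Stack: [50]
RETURN_VALUE → return 50.

61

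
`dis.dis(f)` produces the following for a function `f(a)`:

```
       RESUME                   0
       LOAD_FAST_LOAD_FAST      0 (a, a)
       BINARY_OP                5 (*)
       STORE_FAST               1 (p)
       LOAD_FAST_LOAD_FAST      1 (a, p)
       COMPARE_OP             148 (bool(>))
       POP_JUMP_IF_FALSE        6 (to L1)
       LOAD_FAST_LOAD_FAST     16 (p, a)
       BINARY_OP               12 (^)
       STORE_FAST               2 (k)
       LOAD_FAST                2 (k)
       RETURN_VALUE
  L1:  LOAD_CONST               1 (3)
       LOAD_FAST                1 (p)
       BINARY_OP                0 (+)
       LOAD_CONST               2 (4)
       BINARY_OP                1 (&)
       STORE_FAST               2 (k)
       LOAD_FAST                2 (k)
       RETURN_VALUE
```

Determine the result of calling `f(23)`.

4

LOAD_FAST_LOAD_FAST a,a → push 23,23. Stack: [23, 23]
BINARY_OP * → 23 * 23 = 529. Stack: [529]
STORE_FAST p → p=529. Stack: []
LOAD_FAST_LOAD_FAST a,p → push 23,529. Stack: [23, 529]
COMPARE_OP bool(>) → 23 vs 529 = False. Stack: [False]
POP_JUMP_IF_FALSE → pop False; jump. Stack: []
LOAD_CONST → push 3. Stack: [3]
LOAD_FAST p → push 529. Stack: [3, 529]
BINARY_OP + → 3 + 529 = 532. Stack: [532]
LOAD_CONST → push 4. Stack: [532, 4]
BINARY_OP & → 532 & 4 = 4. Stack: [4]
STORE_FAST k → k=4. Stack: []
LOAD_FAST k → push 4. Stack: [4]
RETURN_VALUE → return 4.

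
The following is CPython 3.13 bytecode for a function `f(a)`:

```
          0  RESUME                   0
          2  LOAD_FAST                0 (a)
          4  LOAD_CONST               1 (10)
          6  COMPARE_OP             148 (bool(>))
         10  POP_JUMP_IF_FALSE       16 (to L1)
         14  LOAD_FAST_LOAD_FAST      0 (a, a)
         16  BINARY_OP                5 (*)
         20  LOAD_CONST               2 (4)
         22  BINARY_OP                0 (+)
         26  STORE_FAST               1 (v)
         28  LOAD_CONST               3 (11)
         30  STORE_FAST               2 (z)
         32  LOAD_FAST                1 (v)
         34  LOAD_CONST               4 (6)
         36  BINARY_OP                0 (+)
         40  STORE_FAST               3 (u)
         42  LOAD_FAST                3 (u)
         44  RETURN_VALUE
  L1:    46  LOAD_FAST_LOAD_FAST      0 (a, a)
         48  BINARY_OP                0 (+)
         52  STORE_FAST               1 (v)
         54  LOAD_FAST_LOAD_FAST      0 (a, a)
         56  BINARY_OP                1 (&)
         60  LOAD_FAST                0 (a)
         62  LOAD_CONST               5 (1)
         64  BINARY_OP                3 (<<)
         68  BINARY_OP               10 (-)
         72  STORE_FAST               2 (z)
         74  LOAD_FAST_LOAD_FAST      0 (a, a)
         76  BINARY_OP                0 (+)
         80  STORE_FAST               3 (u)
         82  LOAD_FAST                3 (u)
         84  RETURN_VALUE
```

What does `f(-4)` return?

LOAD_FAST a → push -4. Stack: [-4]
LOAD_CONST → push 10. Stack: [-4, 10]
COMPARE_OP bool(>) → -4 vs 10 = False. Stack: [False]
POP_JUMP_IF_FALSE → pop False; jump. Stack: []
LOAD_FAST_LOAD_FAST a,a → push -4,-4. Stack: [-4, -4]
BINARY_OP + → -4 + -4 = -8. Stack: [-8]
STORE_FAST v → v=-8. Stack: []
LOAD_FAST_LOAD_FAST a,a → push -4,-4. Stack: [-4, -4]
BINARY_OP & → -4 & -4 = -4. Stack: [-4]
LOAD_FAST a → push -4. Stack: [-4, -4]
LOAD_CONST → push 1. Stack: [-4, -4, 1]
BINARY_OP << → -4 << 1 = -8. Stack: [-4, -8]
BINARY_OP - → -4 - -8 = 4. Stack: [4]
STORE_FAST z → z=4. Stack: []
LOAD_FAST_LOAD_FAST a,a → push -4,-4. Stack: [-4, -4]
BINARY_OP + → -4 + -4 = -8. Stack: [-8]
STORE_FAST u → u=-8. Stack: []
LOAD_FAST u → push -8. Stack: [-8]
RETURN_VALUE → return -8.

-8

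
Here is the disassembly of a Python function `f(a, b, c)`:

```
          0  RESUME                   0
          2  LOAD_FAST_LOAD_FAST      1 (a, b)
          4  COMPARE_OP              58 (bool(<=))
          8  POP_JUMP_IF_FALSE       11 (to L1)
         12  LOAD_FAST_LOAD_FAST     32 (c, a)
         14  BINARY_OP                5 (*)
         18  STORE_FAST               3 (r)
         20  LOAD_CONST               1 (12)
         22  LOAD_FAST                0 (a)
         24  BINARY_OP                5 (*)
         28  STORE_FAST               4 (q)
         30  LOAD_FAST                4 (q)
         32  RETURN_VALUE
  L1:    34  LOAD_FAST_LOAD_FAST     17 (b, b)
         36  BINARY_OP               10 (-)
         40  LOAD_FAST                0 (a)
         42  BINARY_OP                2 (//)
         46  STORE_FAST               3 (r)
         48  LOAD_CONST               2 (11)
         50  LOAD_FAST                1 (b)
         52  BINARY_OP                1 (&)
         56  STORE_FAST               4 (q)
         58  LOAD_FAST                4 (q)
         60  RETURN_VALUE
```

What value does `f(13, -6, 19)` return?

10

LOAD_FAST_LOAD_FAST a,b → push 13,-6. Stack: [13, -6]
COMPARE_OP bool(<=) → 13 vs -6 = False. Stack: [False]
POP_JUMP_IF_FALSE → pop False; jump. Stack: []
LOAD_FAST_LOAD_FAST b,b → push -6,-6. Stack: [-6, -6]
BINARY_OP - → -6 - -6 = 0. Stack: [0]
LOAD_FAST a → push 13. Stack: [0, 13]
BINARY_OP // → 0 // 13 = 0. Stack: [0]
STORE_FAST r → r=0. Stack: []
LOAD_CONST → push 11. Stack: [11]
LOAD_FAST b → push -6. Stack: [11, -6]
BINARY_OP & → 11 & -6 = 10. Stack: [10]
STORE_FAST q → q=10. Stack: []
LOAD_FAST q → push 10. Stack: [10]
RETURN_VALUE → return 10.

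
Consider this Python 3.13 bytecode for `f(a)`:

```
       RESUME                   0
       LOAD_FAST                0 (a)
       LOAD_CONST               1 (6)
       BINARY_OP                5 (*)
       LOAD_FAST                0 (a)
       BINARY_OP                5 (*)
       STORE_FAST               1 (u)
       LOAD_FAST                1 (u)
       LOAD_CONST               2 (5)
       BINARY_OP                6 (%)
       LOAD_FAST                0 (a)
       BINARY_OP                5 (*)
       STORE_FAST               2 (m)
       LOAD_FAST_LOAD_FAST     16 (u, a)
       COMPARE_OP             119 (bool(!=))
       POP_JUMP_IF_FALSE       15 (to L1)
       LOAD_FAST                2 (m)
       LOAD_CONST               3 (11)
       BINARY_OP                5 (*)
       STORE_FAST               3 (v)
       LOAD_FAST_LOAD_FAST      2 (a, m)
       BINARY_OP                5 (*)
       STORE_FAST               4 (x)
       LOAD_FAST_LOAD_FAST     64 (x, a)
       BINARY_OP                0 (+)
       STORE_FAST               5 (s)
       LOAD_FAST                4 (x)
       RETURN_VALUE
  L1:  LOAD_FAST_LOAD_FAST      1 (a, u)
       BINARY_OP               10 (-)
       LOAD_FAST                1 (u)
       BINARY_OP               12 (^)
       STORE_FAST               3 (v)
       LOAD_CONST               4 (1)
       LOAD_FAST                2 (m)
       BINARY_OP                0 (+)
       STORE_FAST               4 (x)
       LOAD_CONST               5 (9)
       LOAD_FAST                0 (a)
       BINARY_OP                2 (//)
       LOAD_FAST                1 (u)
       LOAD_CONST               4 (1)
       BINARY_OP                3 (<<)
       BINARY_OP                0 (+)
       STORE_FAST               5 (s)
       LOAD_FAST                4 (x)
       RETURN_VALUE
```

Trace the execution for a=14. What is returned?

196

LOAD_FAST a → push 14. Stack: [14]
LOAD_CONST → push 6. Stack: [14, 6]
BINARY_OP * → 14 * 6 = 84. Stack: [84]
LOAD_FAST a → push 14. Stack: [84, 14]
BINARY_OP * → 84 * 14 = 1176. Stack: [1176]
STORE_FAST u → u=1176. Stack: []
LOAD_FAST u → push 1176. Stack: [1176]
LOAD_CONST → push 5. Stack: [1176, 5]
BINARY_OP % → 1176 % 5 = 1. Stack: [1]
LOAD_FAST a → push 14. Stack: [1, 14]
BINARY_OP * → 1 * 14 = 14. Stack: [14]
STORE_FAST m → m=14. Stack: []
LOAD_FAST_LOAD_FAST u,a → push 1176,14. Stack: [1176, 14]
COMPARE_OP bool(!=) → 1176 vs 14 = True. Stack: [True]
POP_JUMP_IF_FALSE → pop True; no jump. Stack: []
LOAD_FAST m → push 14. Stack: [14]
LOAD_CONST → push 11. Stack: [14, 11]
BINARY_OP * → 14 * 11 = 154. Stack: [154]
STORE_FAST v → v=154. Stack: []
LOAD_FAST_LOAD_FAST a,m → push 14,14. Stack: [14, 14]
BINARY_OP * → 14 * 14 = 196. Stack: [196]
STORE_FAST x → x=196. Stack: []
LOAD_FAST_LOAD_FAST x,a → push 196,14. Stack: [196, 14]
BINARY_OP + → 196 + 14 = 210. Stack: [210]
STORE_FAST s → s=210. Stack: []
LOAD_FAST x → push 196. Stack: [196]
RETURN_VALUE → return 196.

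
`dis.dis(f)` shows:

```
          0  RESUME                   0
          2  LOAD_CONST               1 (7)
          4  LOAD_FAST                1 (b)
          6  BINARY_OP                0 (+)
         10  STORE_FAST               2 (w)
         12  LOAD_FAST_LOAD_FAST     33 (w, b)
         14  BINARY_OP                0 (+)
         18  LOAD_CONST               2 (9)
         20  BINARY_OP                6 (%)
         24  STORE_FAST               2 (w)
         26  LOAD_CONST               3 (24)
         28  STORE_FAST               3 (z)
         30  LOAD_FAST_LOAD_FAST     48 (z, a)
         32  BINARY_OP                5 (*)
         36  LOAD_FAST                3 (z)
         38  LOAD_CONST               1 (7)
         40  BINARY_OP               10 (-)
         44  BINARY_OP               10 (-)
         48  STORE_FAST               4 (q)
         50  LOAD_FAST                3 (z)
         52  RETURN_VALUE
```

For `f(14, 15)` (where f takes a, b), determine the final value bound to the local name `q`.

319

LOAD_CONST → push 7. Stack: [7]
LOAD_FAST b → push 15. Stack: [7, 15]
BINARY_OP + → 7 + 15 = 22. Stack: [22]
STORE_FAST w → w=22. Stack: []
LOAD_FAST_LOAD_FAST w,b → push 22,15. Stack: [22, 15]
BINARY_OP + → 22 + 15 = 37. Stack: [37]
LOAD_CONST → push 9. Stack: [37, 9]
BINARY_OP % → 37 % 9 = 1. Stack: [1]
STORE_FAST w → w=1. Stack: []
LOAD_CONST → push 24. Stack: [24]
STORE_FAST z → z=24. Stack: []
LOAD_FAST_LOAD_FAST z,a → push 24,14. Stack: [24, 14]
BINARY_OP * → 24 * 14 = 336. Stack: [336]
LOAD_FAST z → push 24. Stack: [336, 24]
LOAD_CONST → push 7. Stack: [336, 24, 7]
BINARY_OP - → 24 - 7 = 17. Stack: [336, 17]
BINARY_OP - → 336 - 17 = 319. Stack: [319]
STORE_FAST q → q=319. Stack: []
LOAD_FAST z → push 24. Stack: [24]
RETURN_VALUE → return 24.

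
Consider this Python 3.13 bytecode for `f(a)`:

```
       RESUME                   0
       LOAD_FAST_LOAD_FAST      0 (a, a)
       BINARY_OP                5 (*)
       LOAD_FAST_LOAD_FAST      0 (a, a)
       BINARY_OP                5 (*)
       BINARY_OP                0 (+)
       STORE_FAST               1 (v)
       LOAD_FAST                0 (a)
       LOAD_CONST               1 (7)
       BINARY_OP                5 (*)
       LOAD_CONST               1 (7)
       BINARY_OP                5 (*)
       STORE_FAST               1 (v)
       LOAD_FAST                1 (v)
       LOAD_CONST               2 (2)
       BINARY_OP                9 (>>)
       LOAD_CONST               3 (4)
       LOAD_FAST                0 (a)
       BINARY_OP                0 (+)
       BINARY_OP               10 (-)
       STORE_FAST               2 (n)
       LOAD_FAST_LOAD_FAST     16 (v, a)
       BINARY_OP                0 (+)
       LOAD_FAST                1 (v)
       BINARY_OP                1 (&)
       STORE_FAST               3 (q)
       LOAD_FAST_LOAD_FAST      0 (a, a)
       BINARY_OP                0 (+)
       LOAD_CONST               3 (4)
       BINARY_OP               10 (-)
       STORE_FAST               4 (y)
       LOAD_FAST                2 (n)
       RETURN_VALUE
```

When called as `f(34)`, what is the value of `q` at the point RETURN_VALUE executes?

1664

LOAD_FAST_LOAD_FAST a,a → push 34,34. Stack: [34, 34]
BINARY_OP * → 34 * 34 = 1156. Stack: [1156]
LOAD_FAST_LOAD_FAST a,a → push 34,34. Stack: [1156, 34, 34]
BINARY_OP * → 34 * 34 = 1156. Stack: [1156, 1156]
BINARY_OP + → 1156 + 1156 = 2312. Stack: [2312]
STORE_FAST v → v=2312. Stack: []
LOAD_FAST a → push 34. Stack: [34]
LOAD_CONST → push 7. Stack: [34, 7]
BINARY_OP * → 34 * 7 = 238. Stack: [238]
LOAD_CONST → push 7. Stack: [238, 7]
BINARY_OP * → 238 * 7 = 1666. Stack: [1666]
STORE_FAST v → v=1666. Stack: []
LOAD_FAST v → push 1666. Stack: [1666]
LOAD_CONST → push 2. Stack: [1666, 2]
BINARY_OP >> → 1666 >> 2 = 416. Stack: [416]
LOAD_CONST → push 4. Stack: [416, 4]
LOAD_FAST a → push 34. Stack: [416, 4, 34]
BINARY_OP + → 4 + 34 = 38. Stack: [416, 38]
BINARY_OP - → 416 - 38 = 378. Stack: [378]
STORE_FAST n → n=378. Stack: []
LOAD_FAST_LOAD_FAST v,a → push 1666,34. Stack: [1666, 34]
BINARY_OP + → 1666 + 34 = 1700. Stack: [1700]
LOAD_FAST v → push 1666. Stack: [1700, 1666]
BINARY_OP & → 1700 & 1666 = 1664. Stack: [1664]
STORE_FAST q → q=1664. Stack: []
LOAD_FAST_LOAD_FAST a,a → push 34,34. Stack: [34, 34]
BINARY_OP + → 34 + 34 = 68. Stack: [68]
LOAD_CONST → push 4. Stack: [68, 4]
BINARY_OP - → 68 - 4 = 64. Stack: [64]
STORE_FAST y → y=64. Stack: []
LOAD_FAST n → push 378. Stack: [378]
RETURN_VALUE → return 378.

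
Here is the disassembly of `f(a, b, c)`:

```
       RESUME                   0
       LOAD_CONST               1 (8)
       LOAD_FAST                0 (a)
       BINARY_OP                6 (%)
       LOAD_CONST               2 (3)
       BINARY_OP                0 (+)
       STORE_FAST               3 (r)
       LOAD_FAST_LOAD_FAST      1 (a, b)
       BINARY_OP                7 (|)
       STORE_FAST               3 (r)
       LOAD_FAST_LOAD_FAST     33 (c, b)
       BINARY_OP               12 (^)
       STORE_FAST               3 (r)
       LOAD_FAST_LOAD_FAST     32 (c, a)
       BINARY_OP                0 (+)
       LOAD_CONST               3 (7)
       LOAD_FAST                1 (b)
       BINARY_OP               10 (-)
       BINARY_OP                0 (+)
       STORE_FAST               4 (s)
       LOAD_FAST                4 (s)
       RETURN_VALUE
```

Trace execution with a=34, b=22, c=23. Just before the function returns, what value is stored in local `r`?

LOAD_CONST → push 8. Stack: [8]
LOAD_FAST a → push 34. Stack: [8, 34]
BINARY_OP % → 8 % 34 = 8. Stack: [8]
LOAD_CONST → push 3. Stack: [8, 3]
BINARY_OP + → 8 + 3 = 11. Stack: [11]
STORE_FAST r → r=11. Stack: []
LOAD_FAST_LOAD_FAST a,b → push 34,22. Stack: [34, 22]
BINARY_OP | → 34 | 22 = 54. Stack: [54]
STORE_FAST r → r=54. Stack: []
LOAD_FAST_LOAD_FAST c,b → push 23,22. Stack: [23, 22]
BINARY_OP ^ → 23 ^ 22 = 1. Stack: [1]
STORE_FAST r → r=1. Stack: []
LOAD_FAST_LOAD_FAST c,a → push 23,34. Stack: [23, 34]
BINARY_OP + → 23 + 34 = 57. Stack: [57]
LOAD_CONST → push 7. Stack: [57, 7]
LOAD_FAST b → push 22. Stack: [57, 7, 22]
BINARY_OP - → 7 - 22 = -15. Stack: [57, -15]
BINARY_OP + → 57 + -15 = 42. Stack: [42]
STORE_FAST s → s=42. Stack: []
LOAD_FAST s → push 42. Stack: [42]
RETURN_VALUE → return 42.

1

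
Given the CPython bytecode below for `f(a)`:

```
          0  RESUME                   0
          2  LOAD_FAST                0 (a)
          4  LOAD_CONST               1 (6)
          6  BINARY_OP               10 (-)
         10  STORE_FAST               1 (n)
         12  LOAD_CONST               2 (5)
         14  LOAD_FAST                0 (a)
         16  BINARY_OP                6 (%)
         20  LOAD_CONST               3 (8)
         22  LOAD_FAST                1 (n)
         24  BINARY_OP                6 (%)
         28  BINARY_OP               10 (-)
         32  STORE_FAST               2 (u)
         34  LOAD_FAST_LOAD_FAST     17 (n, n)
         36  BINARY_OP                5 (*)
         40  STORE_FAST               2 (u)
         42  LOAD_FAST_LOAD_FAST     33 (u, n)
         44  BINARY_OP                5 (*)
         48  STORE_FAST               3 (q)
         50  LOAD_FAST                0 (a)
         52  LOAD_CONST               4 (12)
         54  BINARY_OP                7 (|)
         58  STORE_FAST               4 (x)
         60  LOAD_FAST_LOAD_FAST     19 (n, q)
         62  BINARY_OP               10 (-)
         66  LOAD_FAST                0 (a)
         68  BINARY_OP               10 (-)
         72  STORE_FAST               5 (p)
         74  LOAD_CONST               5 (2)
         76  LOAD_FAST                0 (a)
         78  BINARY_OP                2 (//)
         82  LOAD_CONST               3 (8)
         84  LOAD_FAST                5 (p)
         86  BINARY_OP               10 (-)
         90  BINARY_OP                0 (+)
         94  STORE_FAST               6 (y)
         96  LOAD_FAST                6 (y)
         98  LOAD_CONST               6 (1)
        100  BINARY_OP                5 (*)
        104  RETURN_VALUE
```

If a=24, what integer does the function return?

LOAD_FAST a → push 24. Stack: [24]
LOAD_CONST → push 6. Stack: [24, 6]
BINARY_OP - → 24 - 6 = 18. Stack: [18]
STORE_FAST n → n=18. Stack: []
LOAD_CONST → push 5. Stack: [5]
LOAD_FAST a → push 24. Stack: [5, 24]
BINARY_OP % → 5 % 24 = 5. Stack: [5]
LOAD_CONST → push 8. Stack: [5, 8]
LOAD_FAST n → push 18. Stack: [5, 8, 18]
BINARY_OP % → 8 % 18 = 8. Stack: [5, 8]
BINARY_OP - → 5 - 8 = -3. Stack: [-3]
STORE_FAST u → u=-3. Stack: []
LOAD_FAST_LOAD_FAST n,n → push 18,18. Stack: [18, 18]
BINARY_OP * → 18 * 18 = 324. Stack: [324]
STORE_FAST u → u=324. Stack: []
LOAD_FAST_LOAD_FAST u,n → push 324,18. Stack: [324, 18]
BINARY_OP * → 324 * 18 = 5832. Stack: [5832]
STORE_FAST q → q=5832. Stack: []
LOAD_FAST a → push 24. Stack: [24]
LOAD_CONST → push 12. Stack: [24, 12]
BINARY_OP | → 24 | 12 = 28. Stack: [28]
STORE_FAST x → x=28. Stack: []
LOAD_FAST_LOAD_FAST n,q → push 18,5832. Stack: [18, 5832]
BINARY_OP - → 18 - 5832 = -5814. Stack: [-5814]
LOAD_FAST a → push 24. Stack: [-5814, 24]
BINARY_OP - → -5814 - 24 = -5838. Stack: [-5838]
STORE_FAST p → p=-5838. Stack: []
LOAD_CONST → push 2. Stack: [2]
LOAD_FAST a → push 24. Stack: [2, 24]
BINARY_OP // → 2 // 24 = 0. Stack: [0]
LOAD_CONST → push 8. Stack: [0, 8]
LOAD_FAST p → push -5838. Stack: [0, 8, -5838]
BINARY_OP - → 8 - -5838 = 5846. Stack: [0, 5846]
BINARY_OP + → 0 + 5846 = 5846. Stack: [5846]
STORE_FAST y → y=5846. Stack: []
LOAD_FAST y → push 5846. Stack: [5846]
LOAD_CONST → push 1. Stack: [5846, 1]
BINARY_OP * → 5846 * 1 = 5846. Stack: [5846]
RETURN_VALUE → return 5846.

5846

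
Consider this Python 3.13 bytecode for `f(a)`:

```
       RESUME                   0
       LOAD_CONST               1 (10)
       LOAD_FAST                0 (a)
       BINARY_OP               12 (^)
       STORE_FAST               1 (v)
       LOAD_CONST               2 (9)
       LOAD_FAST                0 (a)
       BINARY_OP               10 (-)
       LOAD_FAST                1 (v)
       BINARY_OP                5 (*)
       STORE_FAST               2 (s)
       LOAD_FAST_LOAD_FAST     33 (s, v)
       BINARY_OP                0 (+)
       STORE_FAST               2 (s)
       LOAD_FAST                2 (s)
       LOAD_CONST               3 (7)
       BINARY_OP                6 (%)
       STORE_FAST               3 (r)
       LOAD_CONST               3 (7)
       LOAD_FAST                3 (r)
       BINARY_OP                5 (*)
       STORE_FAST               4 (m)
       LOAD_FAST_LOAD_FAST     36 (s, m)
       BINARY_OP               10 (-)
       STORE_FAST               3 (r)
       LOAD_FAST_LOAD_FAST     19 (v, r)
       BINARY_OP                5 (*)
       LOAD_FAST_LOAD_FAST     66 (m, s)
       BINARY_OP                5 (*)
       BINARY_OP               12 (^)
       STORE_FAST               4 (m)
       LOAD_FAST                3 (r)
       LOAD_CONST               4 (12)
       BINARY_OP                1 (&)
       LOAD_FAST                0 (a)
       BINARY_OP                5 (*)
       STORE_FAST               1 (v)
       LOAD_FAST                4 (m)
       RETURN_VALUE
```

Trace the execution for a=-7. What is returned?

-7787

LOAD_CONST → push 10. Stack: [10]
LOAD_FAST a → push -7. Stack: [10, -7]
BINARY_OP ^ → 10 ^ -7 = -13. Stack: [-13]
STORE_FAST v → v=-13. Stack: []
LOAD_CONST → push 9. Stack: [9]
LOAD_FAST a → push -7. Stack: [9, -7]
BINARY_OP - → 9 - -7 = 16. Stack: [16]
LOAD_FAST v → push -13. Stack: [16, -13]
BINARY_OP * → 16 * -13 = -208. Stack: [-208]
STORE_FAST s → s=-208. Stack: []
LOAD_FAST_LOAD_FAST s,v → push -208,-13. Stack: [-208, -13]
BINARY_OP + → -208 + -13 = -221. Stack: [-221]
STORE_FAST s → s=-221. Stack: []
LOAD_FAST s → push -221. Stack: [-221]
LOAD_CONST → push 7. Stack: [-221, 7]
BINARY_OP % → -221 % 7 = 3. Stack: [3]
STORE_FAST r → r=3. Stack: []
LOAD_CONST → push 7. Stack: [7]
LOAD_FAST r → push 3. Stack: [7, 3]
BINARY_OP * → 7 * 3 = 21. Stack: [21]
STORE_FAST m → m=21. Stack: []
LOAD_FAST_LOAD_FAST s,m → push -221,21. Stack: [-221, 21]
BINARY_OP - → -221 - 21 = -242. Stack: [-242]
STORE_FAST r → r=-242. Stack: []
LOAD_FAST_LOAD_FAST v,r → push -13,-242. Stack: [-13, -242]
BINARY_OP * → -13 * -242 = 3146. Stack: [3146]
LOAD_FAST_LOAD_FAST m,s → push 21,-221. Stack: [3146, 21, -221]
BINARY_OP * → 21 * -221 = -4641. Stack: [3146, -4641]
BINARY_OP ^ → 3146 ^ -4641 = -7787. Stack: [-7787]
STORE_FAST m → m=-7787. Stack: []
LOAD_FAST r → push -242. Stack: [-242]
LOAD_CONST → push 12. Stack: [-242, 12]
BINARY_OP & → -242 & 12 = 12. Stack: [12]
LOAD_FAST a → push -7. Stack: [12, -7]
BINARY_OP * → 12 * -7 = -84. Stack: [-84]
STORE_FAST v → v=-84. Stack: []
LOAD_FAST m → push -7787. Stack: [-7787]
RETURN_VALUE → return -7787.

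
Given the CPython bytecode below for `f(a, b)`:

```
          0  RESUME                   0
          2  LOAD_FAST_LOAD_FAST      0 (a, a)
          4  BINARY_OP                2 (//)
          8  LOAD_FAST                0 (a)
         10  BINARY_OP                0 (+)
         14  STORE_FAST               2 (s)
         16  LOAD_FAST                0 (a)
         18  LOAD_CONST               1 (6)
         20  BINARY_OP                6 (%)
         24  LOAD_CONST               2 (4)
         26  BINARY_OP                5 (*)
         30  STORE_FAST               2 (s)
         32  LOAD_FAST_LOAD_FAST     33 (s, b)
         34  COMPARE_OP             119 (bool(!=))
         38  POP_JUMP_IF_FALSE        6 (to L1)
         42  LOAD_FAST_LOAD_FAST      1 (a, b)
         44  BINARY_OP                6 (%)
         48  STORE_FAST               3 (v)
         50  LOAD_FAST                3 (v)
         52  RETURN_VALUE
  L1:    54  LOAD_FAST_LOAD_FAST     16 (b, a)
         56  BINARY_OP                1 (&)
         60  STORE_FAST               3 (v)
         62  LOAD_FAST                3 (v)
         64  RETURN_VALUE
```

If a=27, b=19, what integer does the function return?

LOAD_FAST_LOAD_FAST a,a → push 27,27. Stack: [27, 27]
BINARY_OP // → 27 // 27 = 1. Stack: [1]
LOAD_FAST a → push 27. Stack: [1, 27]
BINARY_OP + → 1 + 27 = 28. Stack: [28]
STORE_FAST s → s=28. Stack: []
LOAD_FAST a → push 27. Stack: [27]
LOAD_CONST → push 6. Stack: [27, 6]
BINARY_OP % → 27 % 6 = 3. Stack: [3]
LOAD_CONST → push 4. Stack: [3, 4]
BINARY_OP * → 3 * 4 = 12. Stack: [12]
STORE_FAST s → s=12. Stack: []
LOAD_FAST_LOAD_FAST s,b → push 12,19. Stack: [12, 19]
COMPARE_OP bool(!=) → 12 vs 19 = True. Stack: [True]
POP_JUMP_IF_FALSE → pop True; no jump. Stack: []
LOAD_FAST_LOAD_FAST a,b → push 27,19. Stack: [27, 19]
BINARY_OP % → 27 % 19 = 8. Stack: [8]
STORE_FAST v → v=8. Stack: []
LOAD_FAST v → push 8. Stack: [8]
RETURN_VALUE → return 8.

8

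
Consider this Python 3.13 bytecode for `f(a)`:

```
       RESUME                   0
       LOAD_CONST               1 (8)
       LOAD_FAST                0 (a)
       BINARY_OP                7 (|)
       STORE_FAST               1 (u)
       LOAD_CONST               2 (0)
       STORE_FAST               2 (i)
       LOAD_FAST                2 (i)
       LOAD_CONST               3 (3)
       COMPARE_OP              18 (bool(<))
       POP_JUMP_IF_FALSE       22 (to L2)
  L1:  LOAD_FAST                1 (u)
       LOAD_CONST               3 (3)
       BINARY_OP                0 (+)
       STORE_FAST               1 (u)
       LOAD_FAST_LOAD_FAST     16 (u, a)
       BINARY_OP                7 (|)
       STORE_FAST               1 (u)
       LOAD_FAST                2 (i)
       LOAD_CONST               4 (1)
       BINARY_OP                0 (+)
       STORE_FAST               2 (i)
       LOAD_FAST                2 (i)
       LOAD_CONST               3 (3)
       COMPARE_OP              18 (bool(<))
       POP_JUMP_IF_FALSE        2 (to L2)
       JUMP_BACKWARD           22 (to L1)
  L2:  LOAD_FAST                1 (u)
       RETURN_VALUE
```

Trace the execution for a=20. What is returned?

61

LOAD_CONST → push 8. Stack: [8]
LOAD_FAST a → push 20. Stack: [8, 20]
BINARY_OP | → 8 | 20 = 28. Stack: [28]
STORE_FAST u → u=28. Stack: []
LOAD_CONST → push 0. Stack: [0]
STORE_FAST i → i=0. Stack: []
LOAD_FAST i → push 0. Stack: [0]
LOAD_CONST → push 3. Stack: [0, 3]
COMPARE_OP bool(<) → 0 vs 3 = True. Stack: [True]
POP_JUMP_IF_FALSE → pop True; no jump. Stack: []
LOAD_FAST u → push 28. Stack: [28]
LOAD_CONST → push 3. Stack: [28, 3]
BINARY_OP + → 28 + 3 = 31. Stack: [31]
STORE_FAST u → u=31. Stack: []
LOAD_FAST_LOAD_FAST u,a → push 31,20. Stack: [31, 20]
BINARY_OP | → 31 | 20 = 31. Stack: [31]
STORE_FAST u → u=31. Stack: []
LOAD_FAST i → push 0. Stack: [0]
LOAD_CONST → push 1. Stack: [0, 1]
BINARY_OP + → 0 + 1 = 1. Stack: [1]
STORE_FAST i → i=1. Stack: []
LOAD_FAST i → push 1. Stack: [1]
LOAD_CONST → push 3. Stack: [1, 3]
COMPARE_OP bool(<) → 1 vs 3 = True. Stack: [True]
POP_JUMP_IF_FALSE → pop True; no jump. Stack: []
LOAD_FAST u → push 31. Stack: [31]
LOAD_CONST → push 3. Stack: [31, 3]
BINARY_OP + → 31 + 3 = 34. Stack: [34]
STORE_FAST u → u=34. Stack: []
LOAD_FAST_LOAD_FAST u,a → push 34,20. Stack: [34, 20]
BINARY_OP | → 34 | 20 = 54. Stack: [54]
STORE_FAST u → u=54. Stack: []
LOAD_FAST i → push 1. Stack: [1]
LOAD_CONST → push 1. Stack: [1, 1]
BINARY_OP + → 1 + 1 = 2. Stack: [2]
STORE_FAST i → i=2. Stack: []
LOAD_FAST i → push 2. Stack: [2]
LOAD_CONST → push 3. Stack: [2, 3]
COMPARE_OP bool(<) → 2 vs 3 = True. Stack: [True]
POP_JUMP_IF_FALSE → pop True; no jump. Stack: []
LOAD_FAST u → push 54. Stack: [54]
LOAD_CONST → push 3. Stack: [54, 3]
BINARY_OP + → 54 + 3 = 57. Stack: [57]
STORE_FAST u → u=57. Stack: []
LOAD_FAST_LOAD_FAST u,a → push 57,20. Stack: [57, 20]
BINARY_OP | → 57 | 20 = 61. Stack: [61]
STORE_FAST u → u=61. Stack: []
LOAD_FAST i → push 2. Stack: [2]
LOAD_CONST → push 1. Stack: [2, 1]
BINARY_OP + → 2 + 1 = 3. Stack: [3]
STORE_FAST i → i=3. Stack: []
LOAD_FAST i → push 3. Stack: [3]
LOAD_CONST → push 3. Stack: [3, 3]
COMPARE_OP bool(<) → 3 vs 3 = False. Stack: [False]
POP_JUMP_IF_FALSE → pop False; jump. Stack: []
LOAD_FAST u → push 61. Stack: [61]
RETURN_VALUE → return 61.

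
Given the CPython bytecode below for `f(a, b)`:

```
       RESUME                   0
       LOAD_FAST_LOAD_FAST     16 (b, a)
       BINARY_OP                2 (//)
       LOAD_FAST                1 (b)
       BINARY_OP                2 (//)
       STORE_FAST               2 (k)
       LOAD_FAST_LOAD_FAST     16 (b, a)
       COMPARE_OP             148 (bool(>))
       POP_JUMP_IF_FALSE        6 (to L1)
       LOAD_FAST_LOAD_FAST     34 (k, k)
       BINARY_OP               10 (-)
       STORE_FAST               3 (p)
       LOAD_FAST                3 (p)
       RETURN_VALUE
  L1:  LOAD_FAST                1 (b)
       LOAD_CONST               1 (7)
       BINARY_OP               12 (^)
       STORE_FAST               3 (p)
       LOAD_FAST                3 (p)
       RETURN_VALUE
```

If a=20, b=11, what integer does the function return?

LOAD_FAST_LOAD_FAST b,a → push 11,20. Stack: [11, 20]
BINARY_OP // → 11 // 20 = 0. Stack: [0]
LOAD_FAST b → push 11. Stack: [0, 11]
BINARY_OP // → 0 // 11 = 0. Stack: [0]
STORE_FAST k → k=0. Stack: []
LOAD_FAST_LOAD_FAST b,a → push 11,20. Stack: [11, 20]
COMPARE_OP bool(>) → 11 vs 20 = False. Stack: [False]
POP_JUMP_IF_FALSE → pop False; jump. Stack: []
LOAD_FAST b → push 11. Stack: [11]
LOAD_CONST → push 7. Stack: [11, 7]
BINARY_OP ^ → 11 ^ 7 = 12. Stack: [12]
STORE_FAST p → p=12. Stack: []
LOAD_FAST p → push 12. Stack: [12]
RETURN_VALUE → return 12.

12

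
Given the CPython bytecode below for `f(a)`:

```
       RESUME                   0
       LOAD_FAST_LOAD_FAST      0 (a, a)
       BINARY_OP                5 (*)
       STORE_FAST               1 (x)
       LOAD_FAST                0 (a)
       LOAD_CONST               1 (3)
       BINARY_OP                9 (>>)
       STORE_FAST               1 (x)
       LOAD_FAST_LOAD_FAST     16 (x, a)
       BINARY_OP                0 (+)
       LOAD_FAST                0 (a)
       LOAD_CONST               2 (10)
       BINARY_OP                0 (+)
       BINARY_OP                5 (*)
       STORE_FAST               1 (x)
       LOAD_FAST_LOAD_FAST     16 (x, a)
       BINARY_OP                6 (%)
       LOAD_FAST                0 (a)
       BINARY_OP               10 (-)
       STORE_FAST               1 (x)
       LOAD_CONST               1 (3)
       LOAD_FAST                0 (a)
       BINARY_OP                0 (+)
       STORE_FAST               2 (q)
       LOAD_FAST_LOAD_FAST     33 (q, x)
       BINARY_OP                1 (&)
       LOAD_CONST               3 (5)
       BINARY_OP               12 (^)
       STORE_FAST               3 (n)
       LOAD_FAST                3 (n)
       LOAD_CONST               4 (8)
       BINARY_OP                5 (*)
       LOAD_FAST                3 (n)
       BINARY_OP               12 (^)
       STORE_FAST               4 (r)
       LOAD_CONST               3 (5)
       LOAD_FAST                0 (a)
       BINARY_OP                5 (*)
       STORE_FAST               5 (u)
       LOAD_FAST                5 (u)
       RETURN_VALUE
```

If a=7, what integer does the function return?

35

LOAD_FAST_LOAD_FAST a,a → push 7,7. Stack: [7, 7]
BINARY_OP * → 7 * 7 = 49. Stack: [49]
STORE_FAST x → x=49. Stack: []
LOAD_FAST a → push 7. Stack: [7]
LOAD_CONST → push 3. Stack: [7, 3]
BINARY_OP >> → 7 >> 3 = 0. Stack: [0]
STORE_FAST x → x=0. Stack: []
LOAD_FAST_LOAD_FAST x,a → push 0,7. Stack: [0, 7]
BINARY_OP + → 0 + 7 = 7. Stack: [7]
LOAD_FAST a → push 7. Stack: [7, 7]
LOAD_CONST → push 10. Stack: [7, 7, 10]
BINARY_OP + → 7 + 10 = 17. Stack: [7, 17]
BINARY_OP * → 7 * 17 = 119. Stack: [119]
STORE_FAST x → x=119. Stack: []
LOAD_FAST_LOAD_FAST x,a → push 119,7. Stack: [119, 7]
BINARY_OP % → 119 % 7 = 0. Stack: [0]
LOAD_FAST a → push 7. Stack: [0, 7]
BINARY_OP - → 0 - 7 = -7. Stack: [-7]
STORE_FAST x → x=-7. Stack: []
LOAD_CONST → push 3. Stack: [3]
LOAD_FAST a → push 7. Stack: [3, 7]
BINARY_OP + → 3 + 7 = 10. Stack: [10]
STORE_FAST q → q=10. Stack: []
LOAD_FAST_LOAD_FAST q,x → push 10,-7. Stack: [10, -7]
BINARY_OP & → 10 & -7 = 8. Stack: [8]
LOAD_CONST → push 5. Stack: [8, 5]
BINARY_OP ^ → 8 ^ 5 = 13. Stack: [13]
STORE_FAST n → n=13. Stack: []
LOAD_FAST n → push 13. Stack: [13]
LOAD_CONST → push 8. Stack: [13, 8]
BINARY_OP * → 13 * 8 = 104. Stack: [104]
LOAD_FAST n → push 13. Stack: [104, 13]
BINARY_OP ^ → 104 ^ 13 = 101. Stack: [101]
STORE_FAST r → r=101. Stack: []
LOAD_CONST → push 5. Stack: [5]
LOAD_FAST a → push 7. Stack: [5, 7]
BINARY_OP * → 5 * 7 = 35. Stack: [35]
STORE_FAST u → u=35. Stack: []
LOAD_FAST u → push 35. Stack: [35]
RETURN_VALUE → return 35.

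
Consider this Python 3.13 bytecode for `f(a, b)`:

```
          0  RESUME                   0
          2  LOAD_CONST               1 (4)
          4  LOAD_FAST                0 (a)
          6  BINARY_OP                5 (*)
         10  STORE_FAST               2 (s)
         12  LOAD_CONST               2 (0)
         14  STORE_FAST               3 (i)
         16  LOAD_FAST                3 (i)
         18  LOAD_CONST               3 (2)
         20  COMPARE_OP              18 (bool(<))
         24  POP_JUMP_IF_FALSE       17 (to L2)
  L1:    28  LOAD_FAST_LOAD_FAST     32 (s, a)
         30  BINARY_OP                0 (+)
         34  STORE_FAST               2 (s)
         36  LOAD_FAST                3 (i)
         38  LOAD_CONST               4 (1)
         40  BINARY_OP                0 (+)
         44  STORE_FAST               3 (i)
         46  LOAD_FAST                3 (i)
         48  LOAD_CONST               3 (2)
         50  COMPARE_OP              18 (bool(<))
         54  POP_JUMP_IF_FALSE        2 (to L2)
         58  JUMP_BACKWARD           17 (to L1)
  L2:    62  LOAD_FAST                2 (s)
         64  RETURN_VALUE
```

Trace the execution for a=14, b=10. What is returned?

LOAD_CONST → push 4. Stack: [4]
LOAD_FAST a → push 14. Stack: [4, 14]
BINARY_OP * → 4 * 14 = 56. Stack: [56]
STORE_FAST s → s=56. Stack: []
LOAD_CONST → push 0. Stack: [0]
STORE_FAST i → i=0. Stack: []
LOAD_FAST i → push 0. Stack: [0]
LOAD_CONST → push 2. Stack: [0, 2]
COMPARE_OP bool(<) → 0 vs 2 = True. Stack: [True]
POP_JUMP_IF_FALSE → pop True; no jump. Stack: []
LOAD_FAST_LOAD_FAST s,a → push 56,14. Stack: [56, 14]
BINARY_OP + → 56 + 14 = 70. Stack: [70]
STORE_FAST s → s=70. Stack: []
LOAD_FAST i → push 0. Stack: [0]
LOAD_CONST → push 1. Stack: [0, 1]
BINARY_OP + → 0 + 1 = 1. Stack: [1]
STORE_FAST i → i=1. Stack: []
LOAD_FAST i → push 1. Stack: [1]
LOAD_CONST → push 2. Stack: [1, 2]
COMPARE_OP bool(<) → 1 vs 2 = True. Stack: [True]
POP_JUMP_IF_FALSE → pop True; no jump. Stack: []
LOAD_FAST_LOAD_FAST s,a → push 70,14. Stack: [70, 14]
BINARY_OP + → 70 + 14 = 84. Stack: [84]
STORE_FAST s → s=84. Stack: []
LOAD_FAST i → push 1. Stack: [1]
LOAD_CONST → push 1. Stack: [1, 1]
BINARY_OP + → 1 + 1 = 2. Stack: [2]
STORE_FAST i → i=2. Stack: []
LOAD_FAST i → push 2. Stack: [2]
LOAD_CONST → push 2. Stack: [2, 2]
COMPARE_OP bool(<) → 2 vs 2 = False. Stack: [False]
POP_JUMP_IF_FALSE → pop False; jump. Stack: []
LOAD_FAST s → push 84. Stack: [84]
RETURN_VALUE → return 84.

84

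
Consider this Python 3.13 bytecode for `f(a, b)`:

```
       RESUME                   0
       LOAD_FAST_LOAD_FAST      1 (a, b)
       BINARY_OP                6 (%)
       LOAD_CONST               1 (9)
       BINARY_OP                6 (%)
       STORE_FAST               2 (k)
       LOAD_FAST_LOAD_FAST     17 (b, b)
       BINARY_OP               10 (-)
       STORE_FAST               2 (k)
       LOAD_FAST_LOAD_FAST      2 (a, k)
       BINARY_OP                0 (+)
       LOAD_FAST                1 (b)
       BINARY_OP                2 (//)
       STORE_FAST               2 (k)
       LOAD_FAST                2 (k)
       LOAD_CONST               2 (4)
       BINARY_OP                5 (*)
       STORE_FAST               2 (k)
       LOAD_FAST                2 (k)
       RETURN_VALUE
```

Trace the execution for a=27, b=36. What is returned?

0

LOAD_FAST_LOAD_FAST a,b → push 27,36. Stack: [27, 36]
BINARY_OP % → 27 % 36 = 27. Stack: [27]
LOAD_CONST → push 9. Stack: [27, 9]
BINARY_OP % → 27 % 9 = 0. Stack: [0]
STORE_FAST k → k=0. Stack: []
LOAD_FAST_LOAD_FAST b,b → push 36,36. Stack: [36, 36]
BINARY_OP - → 36 - 36 = 0. Stack: [0]
STORE_FAST k → k=0. Stack: []
LOAD_FAST_LOAD_FAST a,k → push 27,0. Stack: [27, 0]
BINARY_OP + → 27 + 0 = 27. Stack: [27]
LOAD_FAST b → push 36. Stack: [27, 36]
BINARY_OP // → 27 // 36 = 0. Stack: [0]
STORE_FAST k → k=0. Stack: []
LOAD_FAST k → push 0. Stack: [0]
LOAD_CONST → push 4. Stack: [0, 4]
BINARY_OP * → 0 * 4 = 0. Stack: [0]
STORE_FAST k → k=0. Stack: []
LOAD_FAST k → push 0. Stack: [0]
RETURN_VALUE → return 0.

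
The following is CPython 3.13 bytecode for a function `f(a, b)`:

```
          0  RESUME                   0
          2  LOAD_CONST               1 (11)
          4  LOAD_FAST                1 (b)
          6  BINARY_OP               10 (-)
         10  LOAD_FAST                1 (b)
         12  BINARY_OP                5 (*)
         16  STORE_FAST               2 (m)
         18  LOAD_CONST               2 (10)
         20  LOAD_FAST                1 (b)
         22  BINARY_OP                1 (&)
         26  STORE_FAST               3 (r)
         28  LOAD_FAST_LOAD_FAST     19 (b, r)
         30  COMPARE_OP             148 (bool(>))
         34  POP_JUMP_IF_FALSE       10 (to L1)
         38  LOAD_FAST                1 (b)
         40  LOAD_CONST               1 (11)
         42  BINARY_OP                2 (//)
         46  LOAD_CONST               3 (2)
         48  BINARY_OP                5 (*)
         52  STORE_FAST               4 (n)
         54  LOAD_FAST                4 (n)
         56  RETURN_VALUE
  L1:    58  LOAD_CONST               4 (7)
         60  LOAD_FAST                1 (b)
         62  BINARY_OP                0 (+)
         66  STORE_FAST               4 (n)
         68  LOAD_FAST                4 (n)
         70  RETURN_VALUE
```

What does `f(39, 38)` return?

LOAD_CONST → push 11. Stack: [11]
LOAD_FAST b → push 38. Stack: [11, 38]
BINARY_OP - → 11 - 38 = -27. Stack: [-27]
LOAD_FAST b → push 38. Stack: [-27, 38]
BINARY_OP * → -27 * 38 = -1026. Stack: [-1026]
STORE_FAST m → m=-1026. Stack: []
LOAD_CONST → push 10. Stack: [10]
LOAD_FAST b → push 38. Stack: [10, 38]
BINARY_OP & → 10 & 38 = 2. Stack: [2]
STORE_FAST r → r=2. Stack: []
LOAD_FAST_LOAD_FAST b,r → push 38,2. Stack: [38, 2]
COMPARE_OP bool(>) → 38 vs 2 = True. Stack: [True]
POP_JUMP_IF_FALSE → pop True; no jump. Stack: []
LOAD_FAST b → push 38. Stack: [38]
LOAD_CONST → push 11. Stack: [38, 11]
BINARY_OP // → 38 // 11 = 3. Stack: [3]
LOAD_CONST → push 2. Stack: [3, 2]
BINARY_OP * → 3 * 2 = 6. Stack: [6]
STORE_FAST n → n=6. Stack: []
LOAD_FAST n → push 6. Stack: [6]
RETURN_VALUE → return 6.

6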